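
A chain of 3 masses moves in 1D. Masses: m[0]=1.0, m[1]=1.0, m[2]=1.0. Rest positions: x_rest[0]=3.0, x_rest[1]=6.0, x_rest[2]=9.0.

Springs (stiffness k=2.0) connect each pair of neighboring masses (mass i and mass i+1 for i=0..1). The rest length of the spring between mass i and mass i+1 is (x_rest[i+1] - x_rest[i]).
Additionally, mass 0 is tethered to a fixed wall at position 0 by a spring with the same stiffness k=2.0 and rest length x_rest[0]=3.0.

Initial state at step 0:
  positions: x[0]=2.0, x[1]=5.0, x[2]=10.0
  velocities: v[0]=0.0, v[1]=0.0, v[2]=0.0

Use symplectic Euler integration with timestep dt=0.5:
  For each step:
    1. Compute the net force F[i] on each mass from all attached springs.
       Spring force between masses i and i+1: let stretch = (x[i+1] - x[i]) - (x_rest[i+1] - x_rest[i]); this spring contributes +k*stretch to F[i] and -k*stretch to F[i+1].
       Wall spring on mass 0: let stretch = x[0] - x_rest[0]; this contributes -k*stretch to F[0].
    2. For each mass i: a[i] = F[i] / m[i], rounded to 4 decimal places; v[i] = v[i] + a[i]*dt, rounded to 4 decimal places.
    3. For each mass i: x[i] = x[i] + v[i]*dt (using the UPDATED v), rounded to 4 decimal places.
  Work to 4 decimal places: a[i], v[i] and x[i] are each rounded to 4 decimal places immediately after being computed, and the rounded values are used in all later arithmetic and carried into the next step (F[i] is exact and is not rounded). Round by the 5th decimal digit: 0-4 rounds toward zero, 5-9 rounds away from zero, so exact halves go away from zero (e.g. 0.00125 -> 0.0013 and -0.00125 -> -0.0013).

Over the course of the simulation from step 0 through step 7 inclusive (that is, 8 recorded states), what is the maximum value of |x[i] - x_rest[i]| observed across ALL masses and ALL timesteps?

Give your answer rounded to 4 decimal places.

Answer: 1.5781

Derivation:
Step 0: x=[2.0000 5.0000 10.0000] v=[0.0000 0.0000 0.0000]
Step 1: x=[2.5000 6.0000 9.0000] v=[1.0000 2.0000 -2.0000]
Step 2: x=[3.5000 6.7500 8.0000] v=[2.0000 1.5000 -2.0000]
Step 3: x=[4.3750 6.5000 7.8750] v=[1.7500 -0.5000 -0.2500]
Step 4: x=[4.1250 5.8750 8.5625] v=[-0.5000 -1.2500 1.3750]
Step 5: x=[2.6875 5.7188 9.4063] v=[-2.8750 -0.3125 1.6875]
Step 6: x=[1.4219 5.8907 9.9063] v=[-2.5312 0.3437 1.0000]
Step 7: x=[1.6798 5.8360 9.8985] v=[0.5157 -0.1095 -0.0156]
Max displacement = 1.5781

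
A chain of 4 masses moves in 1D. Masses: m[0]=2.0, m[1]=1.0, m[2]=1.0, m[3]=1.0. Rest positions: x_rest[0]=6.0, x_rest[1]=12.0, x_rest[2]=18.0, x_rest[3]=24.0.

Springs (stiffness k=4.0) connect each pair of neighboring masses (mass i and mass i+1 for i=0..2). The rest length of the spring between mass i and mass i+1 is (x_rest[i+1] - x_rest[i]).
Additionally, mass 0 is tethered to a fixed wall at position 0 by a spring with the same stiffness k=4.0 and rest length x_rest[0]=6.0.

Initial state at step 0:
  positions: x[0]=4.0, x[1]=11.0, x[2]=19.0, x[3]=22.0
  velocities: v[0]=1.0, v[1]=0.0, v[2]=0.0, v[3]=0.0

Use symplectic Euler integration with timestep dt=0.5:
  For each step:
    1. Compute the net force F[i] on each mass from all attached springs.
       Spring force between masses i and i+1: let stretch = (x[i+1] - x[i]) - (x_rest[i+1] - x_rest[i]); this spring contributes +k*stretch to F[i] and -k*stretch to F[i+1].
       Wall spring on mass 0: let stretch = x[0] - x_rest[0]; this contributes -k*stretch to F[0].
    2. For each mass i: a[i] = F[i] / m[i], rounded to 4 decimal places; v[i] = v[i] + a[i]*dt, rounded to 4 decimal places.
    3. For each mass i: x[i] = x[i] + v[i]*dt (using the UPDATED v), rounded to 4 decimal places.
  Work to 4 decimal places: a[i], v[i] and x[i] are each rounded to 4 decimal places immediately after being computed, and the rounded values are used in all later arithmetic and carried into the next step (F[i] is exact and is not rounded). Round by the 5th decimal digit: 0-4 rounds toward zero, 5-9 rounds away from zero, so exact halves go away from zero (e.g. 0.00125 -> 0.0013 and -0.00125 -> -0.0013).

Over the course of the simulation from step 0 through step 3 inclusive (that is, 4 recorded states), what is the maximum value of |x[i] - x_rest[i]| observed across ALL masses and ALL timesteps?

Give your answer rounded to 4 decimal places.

Answer: 4.0000

Derivation:
Step 0: x=[4.0000 11.0000 19.0000 22.0000] v=[1.0000 0.0000 0.0000 0.0000]
Step 1: x=[6.0000 12.0000 14.0000 25.0000] v=[4.0000 2.0000 -10.0000 6.0000]
Step 2: x=[8.0000 9.0000 18.0000 23.0000] v=[4.0000 -6.0000 8.0000 -4.0000]
Step 3: x=[6.5000 14.0000 18.0000 22.0000] v=[-3.0000 10.0000 0.0000 -2.0000]
Max displacement = 4.0000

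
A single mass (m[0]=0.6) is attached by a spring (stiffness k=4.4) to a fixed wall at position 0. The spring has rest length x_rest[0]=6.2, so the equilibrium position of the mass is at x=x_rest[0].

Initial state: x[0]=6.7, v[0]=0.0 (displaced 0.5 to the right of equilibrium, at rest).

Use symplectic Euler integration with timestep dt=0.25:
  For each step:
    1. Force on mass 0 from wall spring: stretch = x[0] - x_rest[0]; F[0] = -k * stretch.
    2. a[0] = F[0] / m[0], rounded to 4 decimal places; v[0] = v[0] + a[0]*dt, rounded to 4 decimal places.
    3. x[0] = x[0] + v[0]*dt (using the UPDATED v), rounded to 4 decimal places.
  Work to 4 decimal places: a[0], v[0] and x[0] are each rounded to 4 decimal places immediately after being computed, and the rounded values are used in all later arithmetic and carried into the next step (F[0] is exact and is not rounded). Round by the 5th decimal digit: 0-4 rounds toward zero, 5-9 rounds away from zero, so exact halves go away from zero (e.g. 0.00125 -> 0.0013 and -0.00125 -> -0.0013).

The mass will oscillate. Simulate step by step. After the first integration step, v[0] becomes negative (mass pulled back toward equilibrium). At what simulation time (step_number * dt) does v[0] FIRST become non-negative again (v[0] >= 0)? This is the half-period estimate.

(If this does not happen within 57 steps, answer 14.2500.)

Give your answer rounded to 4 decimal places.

Step 0: x=[6.7000] v=[0.0000]
Step 1: x=[6.4708] v=[-0.9167]
Step 2: x=[6.1175] v=[-1.4132]
Step 3: x=[5.8020] v=[-1.2620]
Step 4: x=[5.6689] v=[-0.5323]
Step 5: x=[5.7793] v=[0.4414]
First v>=0 after going negative at step 5, time=1.2500

Answer: 1.2500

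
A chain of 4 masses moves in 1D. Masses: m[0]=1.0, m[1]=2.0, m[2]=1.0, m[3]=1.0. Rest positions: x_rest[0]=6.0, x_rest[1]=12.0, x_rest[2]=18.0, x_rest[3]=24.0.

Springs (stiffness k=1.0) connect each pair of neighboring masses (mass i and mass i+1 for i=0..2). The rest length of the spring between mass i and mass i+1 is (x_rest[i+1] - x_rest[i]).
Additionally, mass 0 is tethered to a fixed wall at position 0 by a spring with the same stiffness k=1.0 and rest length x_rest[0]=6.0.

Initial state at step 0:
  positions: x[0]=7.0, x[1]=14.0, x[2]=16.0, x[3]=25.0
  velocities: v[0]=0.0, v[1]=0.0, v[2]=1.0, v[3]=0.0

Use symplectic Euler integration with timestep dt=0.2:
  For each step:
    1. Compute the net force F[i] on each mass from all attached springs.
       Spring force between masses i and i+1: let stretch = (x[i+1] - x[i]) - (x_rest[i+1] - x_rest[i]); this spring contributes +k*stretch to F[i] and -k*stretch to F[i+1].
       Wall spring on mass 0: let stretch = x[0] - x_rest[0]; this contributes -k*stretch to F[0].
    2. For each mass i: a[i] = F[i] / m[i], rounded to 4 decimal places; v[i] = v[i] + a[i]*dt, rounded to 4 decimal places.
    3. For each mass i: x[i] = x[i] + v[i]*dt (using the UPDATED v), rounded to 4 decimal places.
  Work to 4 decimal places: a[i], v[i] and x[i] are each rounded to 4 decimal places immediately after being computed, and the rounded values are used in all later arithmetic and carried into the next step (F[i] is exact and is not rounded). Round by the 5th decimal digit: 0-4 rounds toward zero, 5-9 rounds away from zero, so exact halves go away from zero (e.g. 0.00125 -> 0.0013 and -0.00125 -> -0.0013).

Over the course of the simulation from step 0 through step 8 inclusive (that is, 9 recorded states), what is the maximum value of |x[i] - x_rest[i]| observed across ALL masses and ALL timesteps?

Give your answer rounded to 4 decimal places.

Answer: 3.6074

Derivation:
Step 0: x=[7.0000 14.0000 16.0000 25.0000] v=[0.0000 0.0000 1.0000 0.0000]
Step 1: x=[7.0000 13.9000 16.4800 24.8800] v=[0.0000 -0.5000 2.4000 -0.6000]
Step 2: x=[6.9960 13.7136 17.1928 24.6640] v=[-0.0200 -0.9320 3.5640 -1.0800]
Step 3: x=[6.9809 13.4624 18.0653 24.3892] v=[-0.0757 -1.2558 4.3624 -1.3742]
Step 4: x=[6.9458 13.1737 19.0066 24.1014] v=[-0.1756 -1.4437 4.7066 -1.4390]
Step 5: x=[6.8820 12.8771 19.9184 23.8498] v=[-0.3192 -1.4832 4.5590 -1.2580]
Step 6: x=[6.7827 12.6014 20.7058 23.6809] v=[-0.4966 -1.3786 3.9370 -0.8443]
Step 7: x=[6.6448 12.3714 21.2880 23.6330] v=[-0.6894 -1.1500 2.9111 -0.2393]
Step 8: x=[6.4702 12.2052 21.6074 23.7313] v=[-0.8730 -0.8310 1.5968 0.4917]
Max displacement = 3.6074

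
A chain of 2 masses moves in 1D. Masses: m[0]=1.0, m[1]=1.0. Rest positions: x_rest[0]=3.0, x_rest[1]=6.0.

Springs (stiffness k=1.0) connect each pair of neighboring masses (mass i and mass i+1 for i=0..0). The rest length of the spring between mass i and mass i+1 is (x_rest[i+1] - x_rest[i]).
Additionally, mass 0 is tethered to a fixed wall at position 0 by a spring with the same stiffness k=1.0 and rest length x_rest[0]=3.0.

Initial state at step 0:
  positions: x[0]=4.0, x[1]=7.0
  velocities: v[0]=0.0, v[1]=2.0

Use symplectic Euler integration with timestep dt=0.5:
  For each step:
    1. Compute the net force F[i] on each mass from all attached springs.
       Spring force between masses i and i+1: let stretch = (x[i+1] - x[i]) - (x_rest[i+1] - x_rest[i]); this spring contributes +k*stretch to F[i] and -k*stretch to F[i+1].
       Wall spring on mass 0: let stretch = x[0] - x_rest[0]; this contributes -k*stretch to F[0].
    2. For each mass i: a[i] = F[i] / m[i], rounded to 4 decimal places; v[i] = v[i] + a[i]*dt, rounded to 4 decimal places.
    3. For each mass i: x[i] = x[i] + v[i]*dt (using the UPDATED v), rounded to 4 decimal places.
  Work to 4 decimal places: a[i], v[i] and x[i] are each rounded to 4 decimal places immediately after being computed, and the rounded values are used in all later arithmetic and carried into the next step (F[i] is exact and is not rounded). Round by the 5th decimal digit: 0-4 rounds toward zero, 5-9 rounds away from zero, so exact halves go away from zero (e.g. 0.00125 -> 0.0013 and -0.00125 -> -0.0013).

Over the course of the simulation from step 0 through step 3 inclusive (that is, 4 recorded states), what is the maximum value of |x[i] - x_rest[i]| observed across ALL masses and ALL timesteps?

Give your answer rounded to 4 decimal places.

Answer: 2.8594

Derivation:
Step 0: x=[4.0000 7.0000] v=[0.0000 2.0000]
Step 1: x=[3.7500 8.0000] v=[-0.5000 2.0000]
Step 2: x=[3.6250 8.6875] v=[-0.2500 1.3750]
Step 3: x=[3.8594 8.8594] v=[0.4688 0.3438]
Max displacement = 2.8594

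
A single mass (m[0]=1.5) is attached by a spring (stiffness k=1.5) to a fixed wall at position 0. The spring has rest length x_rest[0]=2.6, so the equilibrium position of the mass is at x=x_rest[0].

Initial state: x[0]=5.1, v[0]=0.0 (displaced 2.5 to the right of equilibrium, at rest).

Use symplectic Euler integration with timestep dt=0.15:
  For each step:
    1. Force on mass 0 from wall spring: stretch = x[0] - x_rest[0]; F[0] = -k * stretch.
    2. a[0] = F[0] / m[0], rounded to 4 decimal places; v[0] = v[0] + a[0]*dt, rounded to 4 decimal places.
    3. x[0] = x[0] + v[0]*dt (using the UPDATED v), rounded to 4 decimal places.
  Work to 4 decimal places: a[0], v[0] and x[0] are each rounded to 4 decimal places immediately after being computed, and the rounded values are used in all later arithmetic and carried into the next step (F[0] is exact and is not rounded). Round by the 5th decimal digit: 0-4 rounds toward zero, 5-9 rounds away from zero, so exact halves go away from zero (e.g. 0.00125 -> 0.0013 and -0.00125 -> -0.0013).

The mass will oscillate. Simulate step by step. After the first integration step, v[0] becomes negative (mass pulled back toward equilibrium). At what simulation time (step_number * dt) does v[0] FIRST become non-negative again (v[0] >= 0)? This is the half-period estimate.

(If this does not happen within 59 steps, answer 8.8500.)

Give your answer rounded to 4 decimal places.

Step 0: x=[5.1000] v=[0.0000]
Step 1: x=[5.0438] v=[-0.3750]
Step 2: x=[4.9326] v=[-0.7416]
Step 3: x=[4.7689] v=[-1.0915]
Step 4: x=[4.5564] v=[-1.4168]
Step 5: x=[4.2999] v=[-1.7103]
Step 6: x=[4.0051] v=[-1.9653]
Step 7: x=[3.6787] v=[-2.1761]
Step 8: x=[3.3280] v=[-2.3379]
Step 9: x=[2.9609] v=[-2.4471]
Step 10: x=[2.5857] v=[-2.5012]
Step 11: x=[2.2108] v=[-2.4991]
Step 12: x=[1.8447] v=[-2.4407]
Step 13: x=[1.4956] v=[-2.3274]
Step 14: x=[1.1713] v=[-2.1617]
Step 15: x=[0.8792] v=[-1.9474]
Step 16: x=[0.6258] v=[-1.6893]
Step 17: x=[0.4168] v=[-1.3932]
Step 18: x=[0.2569] v=[-1.0657]
Step 19: x=[0.1498] v=[-0.7142]
Step 20: x=[0.0978] v=[-0.3467]
Step 21: x=[0.1021] v=[0.0286]
First v>=0 after going negative at step 21, time=3.1500

Answer: 3.1500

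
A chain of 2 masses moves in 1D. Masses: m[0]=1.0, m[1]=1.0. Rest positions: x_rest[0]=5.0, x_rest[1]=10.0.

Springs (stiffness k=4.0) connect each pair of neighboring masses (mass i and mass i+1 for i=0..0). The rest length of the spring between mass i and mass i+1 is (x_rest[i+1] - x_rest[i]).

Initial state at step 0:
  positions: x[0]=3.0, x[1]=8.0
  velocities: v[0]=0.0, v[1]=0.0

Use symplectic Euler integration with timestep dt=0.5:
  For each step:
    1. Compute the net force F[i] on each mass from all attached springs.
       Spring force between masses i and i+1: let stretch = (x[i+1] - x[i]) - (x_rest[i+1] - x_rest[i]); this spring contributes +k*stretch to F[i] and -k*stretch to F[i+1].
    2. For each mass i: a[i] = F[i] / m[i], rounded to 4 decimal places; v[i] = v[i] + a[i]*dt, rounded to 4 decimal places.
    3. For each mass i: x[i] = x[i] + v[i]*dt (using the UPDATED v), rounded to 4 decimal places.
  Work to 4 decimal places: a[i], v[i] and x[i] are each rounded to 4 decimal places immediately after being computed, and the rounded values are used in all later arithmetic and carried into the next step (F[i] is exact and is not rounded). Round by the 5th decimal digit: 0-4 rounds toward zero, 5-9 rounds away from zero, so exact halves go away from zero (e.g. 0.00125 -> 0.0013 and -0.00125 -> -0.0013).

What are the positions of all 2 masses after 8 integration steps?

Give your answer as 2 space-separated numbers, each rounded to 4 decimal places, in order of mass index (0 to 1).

Step 0: x=[3.0000 8.0000] v=[0.0000 0.0000]
Step 1: x=[3.0000 8.0000] v=[0.0000 0.0000]
Step 2: x=[3.0000 8.0000] v=[0.0000 0.0000]
Step 3: x=[3.0000 8.0000] v=[0.0000 0.0000]
Step 4: x=[3.0000 8.0000] v=[0.0000 0.0000]
Step 5: x=[3.0000 8.0000] v=[0.0000 0.0000]
Step 6: x=[3.0000 8.0000] v=[0.0000 0.0000]
Step 7: x=[3.0000 8.0000] v=[0.0000 0.0000]
Step 8: x=[3.0000 8.0000] v=[0.0000 0.0000]

Answer: 3.0000 8.0000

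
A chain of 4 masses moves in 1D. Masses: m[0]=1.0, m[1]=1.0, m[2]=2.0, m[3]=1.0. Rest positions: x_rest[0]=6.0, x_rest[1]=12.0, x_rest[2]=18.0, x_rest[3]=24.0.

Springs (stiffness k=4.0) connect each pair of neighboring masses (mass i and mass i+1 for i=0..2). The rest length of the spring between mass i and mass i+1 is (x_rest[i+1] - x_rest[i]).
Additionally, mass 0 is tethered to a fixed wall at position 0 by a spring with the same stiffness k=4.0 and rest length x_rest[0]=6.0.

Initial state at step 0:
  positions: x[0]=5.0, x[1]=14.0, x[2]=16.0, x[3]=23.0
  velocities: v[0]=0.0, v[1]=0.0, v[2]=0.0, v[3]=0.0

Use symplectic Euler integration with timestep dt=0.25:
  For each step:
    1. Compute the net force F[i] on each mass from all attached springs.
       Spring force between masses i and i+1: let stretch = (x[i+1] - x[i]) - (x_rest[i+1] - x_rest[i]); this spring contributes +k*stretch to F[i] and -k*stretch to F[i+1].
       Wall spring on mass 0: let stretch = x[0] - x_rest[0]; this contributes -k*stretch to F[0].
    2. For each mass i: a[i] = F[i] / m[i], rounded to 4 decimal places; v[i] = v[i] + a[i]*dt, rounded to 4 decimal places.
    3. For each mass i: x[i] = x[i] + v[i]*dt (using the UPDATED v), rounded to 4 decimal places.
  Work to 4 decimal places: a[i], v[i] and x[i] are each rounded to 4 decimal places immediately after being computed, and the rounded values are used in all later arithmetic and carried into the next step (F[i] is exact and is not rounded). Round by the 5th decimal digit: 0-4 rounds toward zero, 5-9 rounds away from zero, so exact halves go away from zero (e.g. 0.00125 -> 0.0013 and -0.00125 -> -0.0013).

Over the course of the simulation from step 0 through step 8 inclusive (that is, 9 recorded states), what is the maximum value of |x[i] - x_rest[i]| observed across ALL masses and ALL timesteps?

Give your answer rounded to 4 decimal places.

Answer: 3.0703

Derivation:
Step 0: x=[5.0000 14.0000 16.0000 23.0000] v=[0.0000 0.0000 0.0000 0.0000]
Step 1: x=[6.0000 12.2500 16.6250 22.7500] v=[4.0000 -7.0000 2.5000 -1.0000]
Step 2: x=[7.0625 10.0313 17.4688 22.4688] v=[4.2500 -8.8750 3.3750 -1.1250]
Step 3: x=[7.1016 8.9297 18.0079 22.4376] v=[0.1563 -4.4063 2.1563 -0.1250]
Step 4: x=[5.8223 9.6407 17.9659 22.7989] v=[-5.1172 2.8438 -0.1680 1.4453]
Step 5: x=[4.0420 11.4784 17.4874 23.4520] v=[-7.1211 7.3506 -1.9141 2.6123]
Step 6: x=[3.1103 12.9592 17.0033 24.1139] v=[-3.7267 5.9232 -1.9363 2.6477]
Step 7: x=[3.8633 12.9888 16.9025 24.4982] v=[3.0119 0.1184 -0.4031 1.5371]
Step 8: x=[5.9318 11.7155 17.2620 24.4836] v=[8.2741 -5.0934 1.4379 -0.0586]
Max displacement = 3.0703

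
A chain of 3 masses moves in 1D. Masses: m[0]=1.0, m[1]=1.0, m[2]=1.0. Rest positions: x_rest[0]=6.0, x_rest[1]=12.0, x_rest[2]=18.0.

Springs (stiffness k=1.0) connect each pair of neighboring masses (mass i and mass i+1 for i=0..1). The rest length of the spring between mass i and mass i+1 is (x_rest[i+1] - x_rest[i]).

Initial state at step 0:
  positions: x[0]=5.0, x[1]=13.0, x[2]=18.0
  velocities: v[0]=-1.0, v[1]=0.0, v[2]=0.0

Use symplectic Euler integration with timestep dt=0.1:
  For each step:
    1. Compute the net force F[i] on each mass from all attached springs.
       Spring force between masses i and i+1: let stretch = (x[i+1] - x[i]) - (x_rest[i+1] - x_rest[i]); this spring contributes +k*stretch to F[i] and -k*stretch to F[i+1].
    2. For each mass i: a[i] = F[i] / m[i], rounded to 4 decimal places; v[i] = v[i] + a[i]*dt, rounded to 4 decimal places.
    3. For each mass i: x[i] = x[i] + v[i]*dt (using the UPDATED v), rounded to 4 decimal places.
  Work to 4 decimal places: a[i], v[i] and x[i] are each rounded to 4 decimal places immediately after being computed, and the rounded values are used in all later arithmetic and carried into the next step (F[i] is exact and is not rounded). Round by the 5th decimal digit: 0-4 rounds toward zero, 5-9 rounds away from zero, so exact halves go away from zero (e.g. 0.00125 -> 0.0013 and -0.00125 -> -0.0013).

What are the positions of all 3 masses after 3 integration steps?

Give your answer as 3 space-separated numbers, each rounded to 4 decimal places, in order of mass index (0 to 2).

Step 0: x=[5.0000 13.0000 18.0000] v=[-1.0000 0.0000 0.0000]
Step 1: x=[4.9200 12.9700 18.0100] v=[-0.8000 -0.3000 0.1000]
Step 2: x=[4.8605 12.9099 18.0296] v=[-0.5950 -0.6010 0.1960]
Step 3: x=[4.8215 12.8205 18.0580] v=[-0.3901 -0.8940 0.2840]

Answer: 4.8215 12.8205 18.0580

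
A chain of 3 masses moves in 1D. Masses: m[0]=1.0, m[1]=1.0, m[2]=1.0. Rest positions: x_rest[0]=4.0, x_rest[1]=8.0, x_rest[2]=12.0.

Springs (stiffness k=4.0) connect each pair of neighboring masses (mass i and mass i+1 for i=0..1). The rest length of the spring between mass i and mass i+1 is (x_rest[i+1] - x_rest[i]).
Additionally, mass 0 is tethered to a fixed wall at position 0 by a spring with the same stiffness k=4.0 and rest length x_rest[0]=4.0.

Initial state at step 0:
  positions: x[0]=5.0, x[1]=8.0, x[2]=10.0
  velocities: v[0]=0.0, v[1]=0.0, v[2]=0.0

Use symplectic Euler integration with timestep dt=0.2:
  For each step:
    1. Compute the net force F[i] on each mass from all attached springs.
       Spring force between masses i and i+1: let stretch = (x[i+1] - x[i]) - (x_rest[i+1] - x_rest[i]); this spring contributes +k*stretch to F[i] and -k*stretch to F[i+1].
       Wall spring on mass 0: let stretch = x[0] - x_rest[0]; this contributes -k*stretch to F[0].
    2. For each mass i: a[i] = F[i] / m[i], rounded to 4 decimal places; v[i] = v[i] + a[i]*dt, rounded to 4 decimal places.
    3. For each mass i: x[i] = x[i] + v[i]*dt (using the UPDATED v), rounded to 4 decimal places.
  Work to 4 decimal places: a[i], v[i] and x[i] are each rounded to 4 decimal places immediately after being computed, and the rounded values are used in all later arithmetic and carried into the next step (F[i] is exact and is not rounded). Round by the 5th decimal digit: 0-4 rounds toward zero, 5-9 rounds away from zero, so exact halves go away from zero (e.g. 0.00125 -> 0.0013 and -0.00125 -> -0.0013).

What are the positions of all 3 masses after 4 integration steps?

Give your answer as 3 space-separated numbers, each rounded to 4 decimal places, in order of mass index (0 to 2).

Answer: 2.8399 7.0592 12.1855

Derivation:
Step 0: x=[5.0000 8.0000 10.0000] v=[0.0000 0.0000 0.0000]
Step 1: x=[4.6800 7.8400 10.3200] v=[-1.6000 -0.8000 1.6000]
Step 2: x=[4.1168 7.5712 10.8832] v=[-2.8160 -1.3440 2.8160]
Step 3: x=[3.4476 7.2796 11.5565] v=[-3.3459 -1.4579 3.3664]
Step 4: x=[2.8399 7.0592 12.1855] v=[-3.0384 -1.1020 3.1449]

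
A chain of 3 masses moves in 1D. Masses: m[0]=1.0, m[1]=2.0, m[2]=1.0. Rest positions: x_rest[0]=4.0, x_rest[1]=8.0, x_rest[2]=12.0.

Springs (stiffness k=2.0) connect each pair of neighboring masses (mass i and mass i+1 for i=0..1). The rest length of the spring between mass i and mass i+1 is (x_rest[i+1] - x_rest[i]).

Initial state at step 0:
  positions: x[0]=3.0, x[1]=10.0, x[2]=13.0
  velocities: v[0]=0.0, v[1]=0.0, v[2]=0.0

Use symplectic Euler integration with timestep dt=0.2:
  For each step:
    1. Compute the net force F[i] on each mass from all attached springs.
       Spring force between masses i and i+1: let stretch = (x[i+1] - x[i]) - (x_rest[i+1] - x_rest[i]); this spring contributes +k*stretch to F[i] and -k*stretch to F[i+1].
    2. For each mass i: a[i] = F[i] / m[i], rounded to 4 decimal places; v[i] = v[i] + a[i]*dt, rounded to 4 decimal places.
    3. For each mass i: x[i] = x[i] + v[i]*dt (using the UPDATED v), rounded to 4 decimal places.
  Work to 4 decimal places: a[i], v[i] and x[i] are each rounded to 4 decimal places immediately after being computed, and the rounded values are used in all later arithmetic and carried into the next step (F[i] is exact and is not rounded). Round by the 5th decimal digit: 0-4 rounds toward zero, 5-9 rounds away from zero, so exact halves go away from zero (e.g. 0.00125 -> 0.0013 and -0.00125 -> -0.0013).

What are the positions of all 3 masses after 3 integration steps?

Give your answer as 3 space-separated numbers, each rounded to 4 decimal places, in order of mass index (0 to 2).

Step 0: x=[3.0000 10.0000 13.0000] v=[0.0000 0.0000 0.0000]
Step 1: x=[3.2400 9.8400 13.0800] v=[1.2000 -0.8000 0.4000]
Step 2: x=[3.6880 9.5456 13.2208] v=[2.2400 -1.4720 0.7040]
Step 3: x=[4.2846 9.1639 13.3876] v=[2.9830 -1.9085 0.8339]

Answer: 4.2846 9.1639 13.3876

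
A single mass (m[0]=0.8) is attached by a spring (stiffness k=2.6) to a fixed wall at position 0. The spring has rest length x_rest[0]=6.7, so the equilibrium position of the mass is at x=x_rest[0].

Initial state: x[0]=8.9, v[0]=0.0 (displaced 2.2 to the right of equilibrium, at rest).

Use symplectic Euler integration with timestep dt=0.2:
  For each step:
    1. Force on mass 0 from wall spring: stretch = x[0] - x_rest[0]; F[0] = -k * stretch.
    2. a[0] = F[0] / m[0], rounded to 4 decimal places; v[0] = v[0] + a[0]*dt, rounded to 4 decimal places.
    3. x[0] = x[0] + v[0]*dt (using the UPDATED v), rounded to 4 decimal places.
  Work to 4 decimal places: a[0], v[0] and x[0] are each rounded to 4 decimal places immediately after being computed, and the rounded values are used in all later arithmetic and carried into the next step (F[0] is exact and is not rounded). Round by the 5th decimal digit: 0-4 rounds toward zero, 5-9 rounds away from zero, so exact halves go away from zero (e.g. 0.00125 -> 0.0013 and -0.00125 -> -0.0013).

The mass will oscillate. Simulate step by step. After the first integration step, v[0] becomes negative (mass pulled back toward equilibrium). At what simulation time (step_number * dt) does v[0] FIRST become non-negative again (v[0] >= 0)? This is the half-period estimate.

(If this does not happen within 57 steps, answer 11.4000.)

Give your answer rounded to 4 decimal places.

Step 0: x=[8.9000] v=[0.0000]
Step 1: x=[8.6140] v=[-1.4300]
Step 2: x=[8.0792] v=[-2.6741]
Step 3: x=[7.3651] v=[-3.5706]
Step 4: x=[6.5645] v=[-4.0029]
Step 5: x=[5.7815] v=[-3.9148]
Step 6: x=[5.1179] v=[-3.3178]
Step 7: x=[4.6600] v=[-2.2894]
Step 8: x=[4.4673] v=[-0.9634]
Step 9: x=[4.5649] v=[0.4879]
First v>=0 after going negative at step 9, time=1.8000

Answer: 1.8000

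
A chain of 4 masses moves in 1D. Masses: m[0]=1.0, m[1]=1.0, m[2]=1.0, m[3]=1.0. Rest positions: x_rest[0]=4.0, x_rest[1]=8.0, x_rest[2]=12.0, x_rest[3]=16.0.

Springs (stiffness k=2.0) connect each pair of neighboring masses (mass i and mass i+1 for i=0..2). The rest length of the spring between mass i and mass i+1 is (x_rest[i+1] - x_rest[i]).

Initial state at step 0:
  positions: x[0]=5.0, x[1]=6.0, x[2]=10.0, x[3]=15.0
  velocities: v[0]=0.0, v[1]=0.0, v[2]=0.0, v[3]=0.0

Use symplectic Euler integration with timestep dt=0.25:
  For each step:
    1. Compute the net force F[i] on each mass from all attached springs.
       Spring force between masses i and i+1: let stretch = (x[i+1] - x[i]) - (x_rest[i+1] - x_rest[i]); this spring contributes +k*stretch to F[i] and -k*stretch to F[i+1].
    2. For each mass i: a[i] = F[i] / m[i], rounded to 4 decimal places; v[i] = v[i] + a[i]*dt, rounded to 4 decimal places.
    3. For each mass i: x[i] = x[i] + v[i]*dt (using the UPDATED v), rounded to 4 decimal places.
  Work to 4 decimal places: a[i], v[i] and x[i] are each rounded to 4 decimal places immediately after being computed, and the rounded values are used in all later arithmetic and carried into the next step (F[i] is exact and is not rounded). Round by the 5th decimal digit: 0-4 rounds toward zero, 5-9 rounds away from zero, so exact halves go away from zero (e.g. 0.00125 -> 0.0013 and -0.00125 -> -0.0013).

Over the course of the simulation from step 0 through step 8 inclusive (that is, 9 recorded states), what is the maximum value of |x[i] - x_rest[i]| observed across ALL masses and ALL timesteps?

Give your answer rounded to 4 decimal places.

Answer: 2.2463

Derivation:
Step 0: x=[5.0000 6.0000 10.0000 15.0000] v=[0.0000 0.0000 0.0000 0.0000]
Step 1: x=[4.6250 6.3750 10.1250 14.8750] v=[-1.5000 1.5000 0.5000 -0.5000]
Step 2: x=[3.9688 7.0000 10.3750 14.6563] v=[-2.6250 2.5000 1.0000 -0.8750]
Step 3: x=[3.1915 7.6680 10.7383 14.4024] v=[-3.1094 2.6719 1.4532 -1.0157]
Step 4: x=[2.4737 8.1602 11.1758 14.1905] v=[-2.8712 1.9688 1.7501 -0.8478]
Step 5: x=[1.9667 8.3186 11.6132 14.1017] v=[-2.0280 0.6334 1.7497 -0.3552]
Step 6: x=[1.7537 8.0948 11.9499 14.2019] v=[-0.8521 -0.8953 1.3467 0.4006]
Step 7: x=[1.8333 7.5602 12.0862 14.5206] v=[0.3185 -2.1383 0.5452 1.2746]
Step 8: x=[2.1288 6.8755 11.9611 15.0350] v=[1.1820 -2.7388 -0.5006 2.0574]
Max displacement = 2.2463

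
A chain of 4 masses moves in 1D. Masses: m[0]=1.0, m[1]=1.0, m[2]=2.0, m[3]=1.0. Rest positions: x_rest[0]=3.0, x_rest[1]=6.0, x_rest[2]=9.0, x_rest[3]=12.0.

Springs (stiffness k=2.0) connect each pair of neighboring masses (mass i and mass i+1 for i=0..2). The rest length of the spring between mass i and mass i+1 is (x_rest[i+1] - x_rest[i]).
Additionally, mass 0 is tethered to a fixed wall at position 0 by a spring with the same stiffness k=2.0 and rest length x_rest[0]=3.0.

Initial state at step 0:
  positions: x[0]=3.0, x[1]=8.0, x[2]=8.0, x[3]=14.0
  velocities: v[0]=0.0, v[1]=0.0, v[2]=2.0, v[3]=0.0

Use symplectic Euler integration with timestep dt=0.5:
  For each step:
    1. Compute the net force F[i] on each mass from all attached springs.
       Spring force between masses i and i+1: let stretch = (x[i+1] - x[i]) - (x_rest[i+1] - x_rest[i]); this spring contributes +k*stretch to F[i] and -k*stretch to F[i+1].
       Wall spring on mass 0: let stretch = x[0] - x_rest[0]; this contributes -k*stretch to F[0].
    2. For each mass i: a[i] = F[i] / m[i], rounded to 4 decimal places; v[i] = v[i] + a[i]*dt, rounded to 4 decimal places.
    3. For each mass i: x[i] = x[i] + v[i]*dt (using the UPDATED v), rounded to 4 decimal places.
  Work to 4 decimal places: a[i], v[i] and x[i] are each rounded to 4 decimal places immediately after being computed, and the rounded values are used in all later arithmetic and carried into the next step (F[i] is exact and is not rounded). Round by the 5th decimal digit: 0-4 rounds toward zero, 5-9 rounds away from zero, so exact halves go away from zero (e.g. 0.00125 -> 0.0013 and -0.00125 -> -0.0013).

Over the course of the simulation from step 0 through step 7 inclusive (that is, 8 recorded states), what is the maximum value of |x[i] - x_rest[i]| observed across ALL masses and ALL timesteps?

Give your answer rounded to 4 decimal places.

Answer: 4.2344

Derivation:
Step 0: x=[3.0000 8.0000 8.0000 14.0000] v=[0.0000 0.0000 2.0000 0.0000]
Step 1: x=[4.0000 5.5000 10.5000 12.5000] v=[2.0000 -5.0000 5.0000 -3.0000]
Step 2: x=[3.7500 4.7500 12.2500 11.5000] v=[-0.5000 -1.5000 3.5000 -2.0000]
Step 3: x=[2.1250 7.2500 11.9375 12.3750] v=[-3.2500 5.0000 -0.6250 1.7500]
Step 4: x=[2.0000 9.5313 10.5625 14.5313] v=[-0.2500 4.5625 -2.7500 4.3125]
Step 5: x=[4.6407 8.5625 9.9219 16.2032] v=[5.2813 -1.9376 -1.2812 3.3437]
Step 6: x=[6.9219 6.3125 10.5118 16.2344] v=[4.5624 -4.5000 1.1798 0.0624]
Step 7: x=[5.4375 6.4669 11.4826 14.9043] v=[-2.9689 0.3087 1.9415 -2.6602]
Max displacement = 4.2344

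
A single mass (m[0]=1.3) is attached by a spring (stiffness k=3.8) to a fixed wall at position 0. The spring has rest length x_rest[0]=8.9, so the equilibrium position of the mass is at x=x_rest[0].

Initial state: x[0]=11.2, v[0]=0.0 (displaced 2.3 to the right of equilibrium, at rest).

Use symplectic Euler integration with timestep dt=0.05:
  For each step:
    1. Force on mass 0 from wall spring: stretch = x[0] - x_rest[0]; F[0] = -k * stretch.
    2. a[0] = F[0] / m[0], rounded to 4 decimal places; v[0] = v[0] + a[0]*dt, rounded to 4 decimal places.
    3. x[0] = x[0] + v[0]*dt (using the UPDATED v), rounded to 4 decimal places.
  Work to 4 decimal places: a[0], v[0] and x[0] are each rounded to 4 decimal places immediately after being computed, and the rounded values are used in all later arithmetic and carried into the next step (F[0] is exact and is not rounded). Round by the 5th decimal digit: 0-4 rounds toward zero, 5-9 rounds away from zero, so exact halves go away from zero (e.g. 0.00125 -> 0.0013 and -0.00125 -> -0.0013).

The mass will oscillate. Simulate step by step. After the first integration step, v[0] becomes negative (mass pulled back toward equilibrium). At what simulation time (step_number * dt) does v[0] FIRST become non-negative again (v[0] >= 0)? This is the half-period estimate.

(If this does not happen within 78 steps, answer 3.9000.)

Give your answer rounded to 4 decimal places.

Step 0: x=[11.2000] v=[0.0000]
Step 1: x=[11.1832] v=[-0.3362]
Step 2: x=[11.1497] v=[-0.6699]
Step 3: x=[11.0998] v=[-0.9987]
Step 4: x=[11.0338] v=[-1.3202]
Step 5: x=[10.9522] v=[-1.6321]
Step 6: x=[10.8556] v=[-1.9320]
Step 7: x=[10.7447] v=[-2.2178]
Step 8: x=[10.6203] v=[-2.4874]
Step 9: x=[10.4834] v=[-2.7388]
Step 10: x=[10.3349] v=[-2.9702]
Step 11: x=[10.1759] v=[-3.1799]
Step 12: x=[10.0076] v=[-3.3664]
Step 13: x=[9.8312] v=[-3.5283]
Step 14: x=[9.6480] v=[-3.6644]
Step 15: x=[9.4593] v=[-3.7737]
Step 16: x=[9.2665] v=[-3.8554]
Step 17: x=[9.0711] v=[-3.9090]
Step 18: x=[8.8744] v=[-3.9340]
Step 19: x=[8.6779] v=[-3.9303]
Step 20: x=[8.4830] v=[-3.8978]
Step 21: x=[8.2912] v=[-3.8369]
Step 22: x=[8.1038] v=[-3.7479]
Step 23: x=[7.9222] v=[-3.6315]
Step 24: x=[7.7478] v=[-3.4886]
Step 25: x=[7.5818] v=[-3.3202]
Step 26: x=[7.4254] v=[-3.1275]
Step 27: x=[7.2798] v=[-2.9120]
Step 28: x=[7.1460] v=[-2.6752]
Step 29: x=[7.0251] v=[-2.4188]
Step 30: x=[6.9179] v=[-2.1448]
Step 31: x=[6.8251] v=[-1.8551]
Step 32: x=[6.7475] v=[-1.5518]
Step 33: x=[6.6856] v=[-1.2372]
Step 34: x=[6.6399] v=[-0.9136]
Step 35: x=[6.6107] v=[-0.5833]
Step 36: x=[6.5983] v=[-0.2487]
Step 37: x=[6.6027] v=[0.0877]
First v>=0 after going negative at step 37, time=1.8500

Answer: 1.8500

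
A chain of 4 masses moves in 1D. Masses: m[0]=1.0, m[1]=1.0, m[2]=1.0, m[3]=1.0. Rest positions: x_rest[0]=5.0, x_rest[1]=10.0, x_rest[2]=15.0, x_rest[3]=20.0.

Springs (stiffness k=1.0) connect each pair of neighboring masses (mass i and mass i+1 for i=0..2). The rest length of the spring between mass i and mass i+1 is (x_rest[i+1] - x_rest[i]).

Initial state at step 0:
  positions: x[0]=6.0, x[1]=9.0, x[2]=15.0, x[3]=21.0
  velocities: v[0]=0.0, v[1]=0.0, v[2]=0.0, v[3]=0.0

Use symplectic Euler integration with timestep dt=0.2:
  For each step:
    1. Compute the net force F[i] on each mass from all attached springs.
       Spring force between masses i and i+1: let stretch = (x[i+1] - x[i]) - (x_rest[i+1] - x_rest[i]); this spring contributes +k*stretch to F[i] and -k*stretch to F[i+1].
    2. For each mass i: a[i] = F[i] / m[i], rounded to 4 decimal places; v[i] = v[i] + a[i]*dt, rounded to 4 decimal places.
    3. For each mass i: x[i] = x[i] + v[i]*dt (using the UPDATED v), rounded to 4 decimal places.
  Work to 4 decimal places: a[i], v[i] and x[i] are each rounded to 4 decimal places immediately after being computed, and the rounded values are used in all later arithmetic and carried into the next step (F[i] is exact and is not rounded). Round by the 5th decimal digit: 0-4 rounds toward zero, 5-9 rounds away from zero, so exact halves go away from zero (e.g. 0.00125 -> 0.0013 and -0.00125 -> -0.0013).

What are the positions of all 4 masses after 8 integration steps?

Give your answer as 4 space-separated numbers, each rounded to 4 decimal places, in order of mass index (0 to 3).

Step 0: x=[6.0000 9.0000 15.0000 21.0000] v=[0.0000 0.0000 0.0000 0.0000]
Step 1: x=[5.9200 9.1200 15.0000 20.9600] v=[-0.4000 0.6000 0.0000 -0.2000]
Step 2: x=[5.7680 9.3472 15.0032 20.8816] v=[-0.7600 1.1360 0.0160 -0.3920]
Step 3: x=[5.5592 9.6575 15.0153 20.7681] v=[-1.0442 1.5514 0.0605 -0.5677]
Step 4: x=[5.3143 10.0182 15.0432 20.6244] v=[-1.2245 1.8033 0.1395 -0.7183]
Step 5: x=[5.0576 10.3917 15.0933 20.4575] v=[-1.2837 1.8675 0.2507 -0.8345]
Step 6: x=[4.8142 10.7399 15.1699 20.2760] v=[-1.2169 1.7410 0.3832 -0.9073]
Step 7: x=[4.6078 11.0283 15.2736 20.0903] v=[-1.0318 1.4419 0.5184 -0.9285]
Step 8: x=[4.4583 11.2297 15.4001 19.9119] v=[-0.7477 1.0069 0.6327 -0.8918]

Answer: 4.4583 11.2297 15.4001 19.9119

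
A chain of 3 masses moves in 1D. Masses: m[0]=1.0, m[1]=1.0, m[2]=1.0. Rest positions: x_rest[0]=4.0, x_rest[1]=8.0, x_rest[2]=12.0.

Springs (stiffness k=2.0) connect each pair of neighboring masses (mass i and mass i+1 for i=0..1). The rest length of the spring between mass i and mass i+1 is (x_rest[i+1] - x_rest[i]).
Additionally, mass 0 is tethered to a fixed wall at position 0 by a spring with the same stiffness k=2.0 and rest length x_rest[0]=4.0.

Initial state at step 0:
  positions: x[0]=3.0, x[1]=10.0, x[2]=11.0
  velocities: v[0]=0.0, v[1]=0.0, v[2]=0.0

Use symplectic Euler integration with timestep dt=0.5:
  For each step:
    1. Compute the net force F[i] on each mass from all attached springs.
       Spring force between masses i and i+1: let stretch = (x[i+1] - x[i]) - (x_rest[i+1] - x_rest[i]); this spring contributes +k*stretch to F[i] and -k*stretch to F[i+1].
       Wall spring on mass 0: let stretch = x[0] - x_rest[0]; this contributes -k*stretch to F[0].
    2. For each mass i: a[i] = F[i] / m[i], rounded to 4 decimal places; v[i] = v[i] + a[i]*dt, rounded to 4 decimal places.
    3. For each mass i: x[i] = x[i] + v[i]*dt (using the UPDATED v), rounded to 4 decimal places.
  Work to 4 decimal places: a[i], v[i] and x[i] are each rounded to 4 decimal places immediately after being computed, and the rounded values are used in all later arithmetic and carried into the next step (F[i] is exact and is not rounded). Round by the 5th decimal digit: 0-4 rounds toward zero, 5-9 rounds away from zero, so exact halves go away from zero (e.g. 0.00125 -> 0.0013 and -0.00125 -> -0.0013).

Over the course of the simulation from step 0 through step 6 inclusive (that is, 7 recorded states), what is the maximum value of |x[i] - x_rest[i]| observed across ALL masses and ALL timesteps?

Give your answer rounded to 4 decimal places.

Step 0: x=[3.0000 10.0000 11.0000] v=[0.0000 0.0000 0.0000]
Step 1: x=[5.0000 7.0000 12.5000] v=[4.0000 -6.0000 3.0000]
Step 2: x=[5.5000 5.7500 13.2500] v=[1.0000 -2.5000 1.5000]
Step 3: x=[3.3750 8.1250 12.2500] v=[-4.2500 4.7500 -2.0000]
Step 4: x=[1.9375 10.1875 11.1875] v=[-2.8750 4.1250 -2.1250]
Step 5: x=[3.6563 8.6250 11.6250] v=[3.4375 -3.1250 0.8750]
Step 6: x=[6.0313 6.0782 12.5625] v=[4.7499 -5.0937 1.8750]
Max displacement = 2.2500

Answer: 2.2500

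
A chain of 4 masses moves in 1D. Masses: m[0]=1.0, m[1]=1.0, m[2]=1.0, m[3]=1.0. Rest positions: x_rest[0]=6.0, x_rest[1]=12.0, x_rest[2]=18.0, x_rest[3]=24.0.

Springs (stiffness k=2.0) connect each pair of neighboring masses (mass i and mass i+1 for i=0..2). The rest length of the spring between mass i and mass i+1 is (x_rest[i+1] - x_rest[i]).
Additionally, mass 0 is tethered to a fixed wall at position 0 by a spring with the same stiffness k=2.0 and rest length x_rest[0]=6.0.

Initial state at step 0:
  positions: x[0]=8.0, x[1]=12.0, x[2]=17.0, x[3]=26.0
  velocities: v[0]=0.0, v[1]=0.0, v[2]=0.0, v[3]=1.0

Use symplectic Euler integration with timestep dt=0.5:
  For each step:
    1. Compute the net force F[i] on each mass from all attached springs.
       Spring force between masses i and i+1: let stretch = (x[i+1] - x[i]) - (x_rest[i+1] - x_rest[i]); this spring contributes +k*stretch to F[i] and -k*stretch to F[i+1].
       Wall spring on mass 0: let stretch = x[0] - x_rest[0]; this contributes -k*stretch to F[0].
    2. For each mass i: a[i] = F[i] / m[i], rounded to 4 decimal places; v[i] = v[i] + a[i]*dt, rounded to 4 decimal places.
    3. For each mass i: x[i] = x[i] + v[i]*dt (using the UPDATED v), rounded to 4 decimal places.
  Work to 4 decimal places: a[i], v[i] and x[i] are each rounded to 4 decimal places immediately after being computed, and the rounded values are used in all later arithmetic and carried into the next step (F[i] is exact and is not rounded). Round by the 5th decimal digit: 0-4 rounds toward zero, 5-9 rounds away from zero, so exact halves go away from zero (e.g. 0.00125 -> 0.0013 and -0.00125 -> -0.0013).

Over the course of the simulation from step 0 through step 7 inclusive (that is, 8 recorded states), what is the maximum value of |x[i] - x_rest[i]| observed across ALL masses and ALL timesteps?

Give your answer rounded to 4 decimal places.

Answer: 2.7500

Derivation:
Step 0: x=[8.0000 12.0000 17.0000 26.0000] v=[0.0000 0.0000 0.0000 1.0000]
Step 1: x=[6.0000 12.5000 19.0000 25.0000] v=[-4.0000 1.0000 4.0000 -2.0000]
Step 2: x=[4.2500 13.0000 20.7500 24.0000] v=[-3.5000 1.0000 3.5000 -2.0000]
Step 3: x=[4.7500 13.0000 20.2500 24.3750] v=[1.0000 0.0000 -1.0000 0.7500]
Step 4: x=[7.0000 12.5000 18.1875 25.6875] v=[4.5000 -1.0000 -4.1250 2.6250]
Step 5: x=[8.5000 12.0938 17.0313 26.2500] v=[3.0000 -0.8125 -2.3125 1.1250]
Step 6: x=[7.5469 12.3594 18.0157 25.2032] v=[-1.9062 0.5312 1.9687 -2.0937]
Step 7: x=[5.2266 13.0469 19.7657 23.5626] v=[-4.6406 1.3750 3.4999 -3.2812]
Max displacement = 2.7500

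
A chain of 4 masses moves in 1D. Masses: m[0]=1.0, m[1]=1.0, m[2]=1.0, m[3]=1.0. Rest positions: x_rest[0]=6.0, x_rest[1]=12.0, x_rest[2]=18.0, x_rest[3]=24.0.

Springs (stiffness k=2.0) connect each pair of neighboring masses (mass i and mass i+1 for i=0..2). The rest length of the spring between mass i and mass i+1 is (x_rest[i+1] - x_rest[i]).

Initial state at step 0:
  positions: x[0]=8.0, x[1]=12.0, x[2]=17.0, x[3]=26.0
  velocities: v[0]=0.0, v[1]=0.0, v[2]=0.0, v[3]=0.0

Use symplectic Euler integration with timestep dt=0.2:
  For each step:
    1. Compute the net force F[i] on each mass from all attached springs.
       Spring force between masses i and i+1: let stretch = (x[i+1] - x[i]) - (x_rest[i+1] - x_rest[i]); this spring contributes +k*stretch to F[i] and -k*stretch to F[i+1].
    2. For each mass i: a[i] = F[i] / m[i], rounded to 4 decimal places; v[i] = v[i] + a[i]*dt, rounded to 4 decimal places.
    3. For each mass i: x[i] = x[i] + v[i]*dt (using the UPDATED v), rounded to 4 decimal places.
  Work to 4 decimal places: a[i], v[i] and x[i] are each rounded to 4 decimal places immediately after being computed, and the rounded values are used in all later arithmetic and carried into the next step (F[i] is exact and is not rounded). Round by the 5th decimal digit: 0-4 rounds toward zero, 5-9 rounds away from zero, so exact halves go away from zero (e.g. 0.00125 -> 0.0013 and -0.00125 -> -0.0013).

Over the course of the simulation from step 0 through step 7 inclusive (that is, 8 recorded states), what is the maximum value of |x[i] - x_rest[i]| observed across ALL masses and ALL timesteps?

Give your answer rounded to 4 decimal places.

Answer: 2.3208

Derivation:
Step 0: x=[8.0000 12.0000 17.0000 26.0000] v=[0.0000 0.0000 0.0000 0.0000]
Step 1: x=[7.8400 12.0800 17.3200 25.7600] v=[-0.8000 0.4000 1.6000 -1.2000]
Step 2: x=[7.5392 12.2400 17.8960 25.3248] v=[-1.5040 0.8000 2.8800 -2.1760]
Step 3: x=[7.1345 12.4764 18.6138 24.7753] v=[-2.0237 1.1821 3.5891 -2.7475]
Step 4: x=[6.6771 12.7765 19.3335 24.2129] v=[-2.2869 1.5003 3.5987 -2.8121]
Step 5: x=[6.2277 13.1132 19.9190 23.7401] v=[-2.2471 1.6833 2.9277 -2.3639]
Step 6: x=[5.8491 13.4435 20.2658 23.4416] v=[-1.8929 1.6514 1.7338 -1.4923]
Step 7: x=[5.5981 13.7120 20.3208 23.3691] v=[-1.2551 1.3426 0.2752 -0.3626]
Max displacement = 2.3208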